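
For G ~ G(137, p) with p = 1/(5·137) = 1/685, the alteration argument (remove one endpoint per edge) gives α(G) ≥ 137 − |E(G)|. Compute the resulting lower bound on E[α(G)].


E[|E(G)|] = C(137, 2)·p = 9316 · (1/685) = 68/5.
E[α(G)] ≥ n − E[|E(G)|] = 137 − 68/5 = 617/5.
Numerically: ≈ 123.40000.
(This is only a lower bound; the true E[α(G)] may be larger.)

E[α(G)] ≥ 617/5 ≈ 123.40000.


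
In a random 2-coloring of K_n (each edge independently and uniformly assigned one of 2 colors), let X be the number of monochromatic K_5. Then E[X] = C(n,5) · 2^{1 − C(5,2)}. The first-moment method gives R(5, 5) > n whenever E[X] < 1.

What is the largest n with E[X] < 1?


We need C(n, 5) · 2^{1 − 10} < 1, i.e. C(n, 5) < 2^{10 − 1} = 512.
Check values of n near the boundary:
  n = 8: C(8, 5) = 56; 56 < 512? YES
  n = 9: C(9, 5) = 126; 126 < 512? YES
  n = 10: C(10, 5) = 252; 252 < 512? YES
  n = 11: C(11, 5) = 462; 462 < 512? YES
  n = 12: C(12, 5) = 792; 792 < 512? NO
  n = 13: C(13, 5) = 1287; 1287 < 512? NO
  n = 14: C(14, 5) = 2002; 2002 < 512? NO
The largest n with C(n, 5) < 512 is n = 11 (where E[X] = 231/256 ≈ 0.902344). Hence R(5, 5) > 11, i.e. R(5, 5) ≥ 12.

Largest n = 11; hence R(5, 5) > 11.


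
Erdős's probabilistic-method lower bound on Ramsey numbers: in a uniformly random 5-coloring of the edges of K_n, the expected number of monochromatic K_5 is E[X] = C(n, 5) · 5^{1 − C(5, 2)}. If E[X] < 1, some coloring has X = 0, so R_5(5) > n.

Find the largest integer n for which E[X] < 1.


We need C(n, 5) · 5^{1 − 10} < 1, i.e. C(n, 5) < 5^{10 − 1} = 1953125.
Check values of n near the boundary:
  n = 47: C(47, 5) = 1533939; 1533939 < 1953125? YES
  n = 48: C(48, 5) = 1712304; 1712304 < 1953125? YES
  n = 49: C(49, 5) = 1906884; 1906884 < 1953125? YES
  n = 50: C(50, 5) = 2118760; 2118760 < 1953125? NO
  n = 51: C(51, 5) = 2349060; 2349060 < 1953125? NO
  n = 52: C(52, 5) = 2598960; 2598960 < 1953125? NO
The largest n with C(n, 5) < 1953125 is n = 49 (where E[X] = 1906884/1953125 ≈ 0.9763246). Hence R_5(5) > 49, i.e. R_5(5) ≥ 50.

Largest n = 49; hence R_5(5) > 49.


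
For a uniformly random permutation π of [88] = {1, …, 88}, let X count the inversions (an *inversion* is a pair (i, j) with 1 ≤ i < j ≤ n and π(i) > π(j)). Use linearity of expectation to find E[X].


Write X = Σ X_I over the C(88, 2) = 3828 pairs i < j, with X_I the indicator of one inversion.
There are 3828 indicators.
For each fixed pair i < j, the values π(i) and π(j) are two distinct elements of {1, …, 88} in uniformly random order; by symmetry P[π(i) > π(j)] = 1/2.
By linearity: E[X] = 3828 · (1/2) = C(88, 2) · (1/2) = 3828/2 = 1914 ≈ 1914.00000.

E[X] = 1914 = 1914.00000.


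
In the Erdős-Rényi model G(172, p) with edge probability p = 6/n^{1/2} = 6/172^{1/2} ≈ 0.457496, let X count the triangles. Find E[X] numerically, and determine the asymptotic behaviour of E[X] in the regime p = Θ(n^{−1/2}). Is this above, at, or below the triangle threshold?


Number of potential triangles: C(172, 3) = 833340.
Each occurs with probability p³ ≈ (0.457496)³ ≈ 9.57549163e-02.
By linearity: E[X] = C(172, 3)·p³ ≈ 833340 · 9.57549163e-02 ≈ 79796.401912.
Since α = 1/2 < 1, p = c/n^{1/2} ≫ 1/n is above the triangle threshold p ~ 1/n. Asymptotically E[X] ~ (c³/6)·n^{3(1−α)} = (6³/6)·n^{1.5} → ∞; triangles are abundant w.h.p.

E[X] ≈ 79796.401912; in regime p = Θ(1/n^{1/2}) E[X] diverges (above the triangle threshold p ~ 1/n).


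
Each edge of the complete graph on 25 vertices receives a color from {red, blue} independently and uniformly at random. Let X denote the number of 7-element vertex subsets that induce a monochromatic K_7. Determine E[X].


Let X = Σ_S X_S over the C(25, 7) = 480700 subsets S of size 7, where X_S = 1 if the K_7 on S is monochromatic.
For a fixed S, the K_7 on S has C(7, 2) = 21 edges. P[all 21 edges red] = (1/2)^21, and likewise for blue, so P[monochromatic] = 2·(1/2)^21 = 2^{1 − 21} = 1/1048576.
By linearity of expectation: E[X] = C(25, 7) · 2^{1 − 21} = 480700 · 1/1048576 = 120175/262144.
Numerically: E[X] ≈ 0.4584.

E[X] = C(25,7)·2^(1−C(7,2)) = 120175/262144 ≈ 0.4584.


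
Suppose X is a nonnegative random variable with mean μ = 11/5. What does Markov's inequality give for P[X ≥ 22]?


μ = E[X] = 11/5, a = 22.
Markov: P[X ≥ 22] ≤ μ/a = (11/5)/22 = 1/10.
Numerically: ≈ 0.100000.
(Since a = 22 > μ = 2.200000, the bound 1/10 is < 1 and informative.)

P[X ≥ 22] ≤ 1/10 ≈ 0.100000.


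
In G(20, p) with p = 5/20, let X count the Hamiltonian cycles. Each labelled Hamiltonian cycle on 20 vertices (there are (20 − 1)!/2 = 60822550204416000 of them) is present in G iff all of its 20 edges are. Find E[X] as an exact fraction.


K_20 has (20 − 1)!/2 = 60822550204416000 labelled Hamiltonian cycles.
For each such Hamiltonian cycle H, let X_H = 1 if all 20 edges of H are present in G. Then P[X_H = 1] = p^{20} = (1/4)^{20} = 1/1099511627776.
By linearity: E[X] = Σ_H E[X_H] = 60822550204416000 · p^{20} = 60822550204416000 · 1/1099511627776 = 1856156927625/33554432.
Numerically: E[X] ≈ 5.53e+04.

E[X] = 60822550204416000 · (1/4)^{20} = 1856156927625/33554432 ≈ 5.53e+04.


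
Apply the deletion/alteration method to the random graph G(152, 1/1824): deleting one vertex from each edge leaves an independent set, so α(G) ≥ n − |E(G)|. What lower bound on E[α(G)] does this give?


E[|E(G)|] = C(152, 2)·p = 11476 · (1/1824) = 151/24.
E[α(G)] ≥ n − E[|E(G)|] = 152 − 151/24 = 3497/24.
Numerically: ≈ 145.708.
(This is only a lower bound; the true E[α(G)] may be larger.)

E[α(G)] ≥ 3497/24 ≈ 145.708.


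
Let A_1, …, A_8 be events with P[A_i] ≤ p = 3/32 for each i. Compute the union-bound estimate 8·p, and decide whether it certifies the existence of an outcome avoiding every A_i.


Union bound: P[∪_{i=1}^{8} A_i] ≤ Σ_i P[A_i] ≤ 8·p = 8·(3/32) = 3/4.
Numerically: 3/4 ≈ 0.750000.
Is 3/4 < 1? YES.
Since P[∪ A_i] ≤ 3/4 < 1, the complement has P[∩ A_i^c] ≥ 1 − 3/4 = 1/4 > 0, so some outcome avoids every A_i.

8·p = 3/4 ≈ 0.750000; existence CERTIFIED by the union bound.


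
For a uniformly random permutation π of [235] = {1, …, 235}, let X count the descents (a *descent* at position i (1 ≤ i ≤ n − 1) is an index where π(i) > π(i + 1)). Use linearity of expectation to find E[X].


Write X = Σ X_I over i = 1, …, 234, with X_I the indicator of one descent.
There are 234 indicators.
For each fixed i, the pair (π(i), π(i+1)) is a uniformly random ordered pair of distinct values from {1, …, 235}; by symmetry P[π(i) > π(i+1)] = 1/2.
By linearity: E[X] = 234 · (1/2) = (235 − 1) · (1/2) = 117 ≈ 117.0000.

E[X] = 117 = 117.0000.


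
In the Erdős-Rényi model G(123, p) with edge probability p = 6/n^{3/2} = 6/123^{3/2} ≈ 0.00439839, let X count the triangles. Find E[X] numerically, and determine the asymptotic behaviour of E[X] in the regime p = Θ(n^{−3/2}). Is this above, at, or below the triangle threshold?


Number of potential triangles: C(123, 3) = 302621.
Each occurs with probability p³ ≈ (0.00439839)³ ≈ 8.50904361e-08.
By linearity: E[X] = C(123, 3)·p³ ≈ 302621 · 8.50904361e-08 ≈ 0.025750.
Since α = 3/2 > 1, p = c/n^{3/2} = o(1/n) is below the triangle threshold p ~ 1/n. Asymptotically E[X] ~ (c³/6)·n^{3(1−α)} = (6³/6)·n^{-1.5} → 0, so by Markov's inequality G has no triangles w.h.p.

E[X] ≈ 0.025750; in regime p = Θ(1/n^{3/2}) E[X] tends to 0 (below the triangle threshold p ~ 1/n).


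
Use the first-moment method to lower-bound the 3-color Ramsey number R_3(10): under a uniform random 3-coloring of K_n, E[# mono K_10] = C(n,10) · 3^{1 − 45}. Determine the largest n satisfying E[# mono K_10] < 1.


We need C(n, 10) · 3^{1 − 45} < 1, i.e. C(n, 10) < 3^{45 − 1} = 984770902183611232881.
Check values of n near the boundary:
  n = 569: C(569, 10) = 905357721286137524328; 905357721286137524328 < 984770902183611232881? YES
  n = 570: C(570, 10) = 921524823451961408691; 921524823451961408691 < 984770902183611232881? YES
  n = 571: C(571, 10) = 937951290893172842001; 937951290893172842001 < 984770902183611232881? YES
  n = 572: C(572, 10) = 954640815642161682606; 954640815642161682606 < 984770902183611232881? YES
  n = 573: C(573, 10) = 971597135635805762226; 971597135635805762226 < 984770902183611232881? YES
  n = 574: C(574, 10) = 988824035203816502691; 988824035203816502691 < 984770902183611232881? NO
  n = 575: C(575, 10) = 1006325345561406175305; 1006325345561406175305 < 984770902183611232881? NO
  n = 576: C(576, 10) = 1024104945306307344480; 1024104945306307344480 < 984770902183611232881? NO
The largest n with C(n, 10) < 984770902183611232881 is n = 573 (where E[X] = 35985079097622435638/36472996377170786403 ≈ 0.986623). Hence R_3(10) > 573, i.e. R_3(10) ≥ 574.

Largest n = 573; hence R_3(10) > 573.


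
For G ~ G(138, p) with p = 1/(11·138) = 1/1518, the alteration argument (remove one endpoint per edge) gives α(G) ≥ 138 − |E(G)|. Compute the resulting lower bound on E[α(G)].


E[|E(G)|] = C(138, 2)·p = 9453 · (1/1518) = 137/22.
E[α(G)] ≥ n − E[|E(G)|] = 138 − 137/22 = 2899/22.
Numerically: ≈ 131.77273.
(This is only a lower bound; the true E[α(G)] may be larger.)

E[α(G)] ≥ 2899/22 ≈ 131.77273.


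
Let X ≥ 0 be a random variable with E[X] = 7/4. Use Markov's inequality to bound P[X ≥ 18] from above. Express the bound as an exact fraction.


μ = E[X] = 7/4, a = 18.
Markov: P[X ≥ 18] ≤ μ/a = (7/4)/18 = 7/72.
Numerically: ≈ 0.097222.
(Since a = 18 > μ = 1.750000, the bound 7/72 is < 1 and informative.)

P[X ≥ 18] ≤ 7/72 ≈ 0.097222.


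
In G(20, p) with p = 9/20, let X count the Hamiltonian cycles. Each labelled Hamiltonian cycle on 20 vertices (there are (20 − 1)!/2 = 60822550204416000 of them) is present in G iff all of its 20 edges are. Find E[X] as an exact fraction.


K_20 has (20 − 1)!/2 = 60822550204416000 labelled Hamiltonian cycles.
For each such Hamiltonian cycle H, let X_H = 1 if all 20 edges of H are present in G. Then P[X_H = 1] = p^{20} = (9/20)^{20} = 12157665459056928801/104857600000000000000000000.
Summing the indicators: E[X] = Σ_H E[X_H] = 60822550204416000 · p^{20} = 60822550204416000 · 12157665459056928801/104857600000000000000000000 = 180532279724605553545860280221/25600000000000000000.
Numerically: E[X] ≈ 7.05e+09.

E[X] = 60822550204416000 · (9/20)^{20} = 180532279724605553545860280221/25600000000000000000 ≈ 7.05e+09.


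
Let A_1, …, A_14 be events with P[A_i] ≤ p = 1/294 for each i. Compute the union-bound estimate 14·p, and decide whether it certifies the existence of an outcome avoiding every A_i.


Union bound: P[∪_{i=1}^{14} A_i] ≤ Σ_i P[A_i] ≤ 14·p = 14·(1/294) = 1/21.
Numerically: 1/21 ≈ 0.04762.
Is 1/21 < 1? YES.
Since P[∪ A_i] ≤ 1/21 < 1, the complement has P[∩ A_i^c] ≥ 1 − 1/21 = 20/21 > 0, so some outcome avoids every A_i.

14·p = 1/21 ≈ 0.04762; existence CERTIFIED by the union bound.


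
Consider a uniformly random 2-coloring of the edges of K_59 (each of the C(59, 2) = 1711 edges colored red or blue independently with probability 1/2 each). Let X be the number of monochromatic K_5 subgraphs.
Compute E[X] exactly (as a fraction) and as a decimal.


Let X = Σ_S X_S over the C(59, 5) = 5006386 subsets S of size 5, where X_S = 1 if the K_5 on S is monochromatic.
For a fixed S, the K_5 on S has C(5, 2) = 10 edges. P[all 10 edges red] = (1/2)^10, and likewise for blue, so P[monochromatic] = 2·(1/2)^10 = 2^{1 − 10} = 1/512.
By linearity of expectation: E[X] = C(59, 5) · 2^{1 − 10} = 5006386 · 1/512 = 2503193/256.
Numerically: E[X] ≈ 9778.09766.

E[X] = C(59,5)·2^(1−C(5,2)) = 2503193/256 ≈ 9778.09766.


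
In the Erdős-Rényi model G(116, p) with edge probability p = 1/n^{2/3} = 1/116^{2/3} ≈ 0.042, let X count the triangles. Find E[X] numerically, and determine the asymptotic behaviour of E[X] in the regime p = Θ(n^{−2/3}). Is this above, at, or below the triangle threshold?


Number of potential triangles: C(116, 3) = 253460.
Each occurs with probability p³ ≈ (0.042)³ ≈ 7.43163e-05.
By linearity: E[X] = C(116, 3)·p³ ≈ 253460 · 7.43163e-05 ≈ 18.836.
Since α = 2/3 < 1, p = c/n^{2/3} ≫ 1/n is above the triangle threshold p ~ 1/n. Asymptotically E[X] ~ (c³/6)·n^{3(1−α)} = (1³/6)·n^{1} → ∞; triangles are abundant w.h.p.

E[X] ≈ 18.836; in regime p = Θ(1/n^{2/3}) E[X] diverges (above the triangle threshold p ~ 1/n).


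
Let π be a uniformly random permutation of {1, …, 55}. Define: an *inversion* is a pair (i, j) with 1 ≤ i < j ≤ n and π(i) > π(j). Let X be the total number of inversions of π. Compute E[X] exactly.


Write X = Σ X_I over the C(55, 2) = 1485 pairs i < j, with X_I the indicator of one inversion.
There are 1485 indicators.
For each fixed pair i < j, the values π(i) and π(j) are two distinct elements of {1, …, 55} in uniformly random order; by symmetry P[π(i) > π(j)] = 1/2.
By linearity: E[X] = 1485 · (1/2) = C(55, 2) · (1/2) = 1485/2 = 1485/2 ≈ 742.500.

E[X] = 1485/2 = 742.500.


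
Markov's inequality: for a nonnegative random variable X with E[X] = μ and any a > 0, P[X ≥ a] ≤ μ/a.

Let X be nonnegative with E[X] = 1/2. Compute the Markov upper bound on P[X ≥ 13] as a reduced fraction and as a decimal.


μ = E[X] = 1/2, a = 13.
Markov: P[X ≥ 13] ≤ μ/a = (1/2)/13 = 1/26.
Numerically: ≈ 0.038.
(Since a = 13 > μ = 0.500, the bound 1/26 is < 1 and informative.)

P[X ≥ 13] ≤ 1/26 ≈ 0.038.


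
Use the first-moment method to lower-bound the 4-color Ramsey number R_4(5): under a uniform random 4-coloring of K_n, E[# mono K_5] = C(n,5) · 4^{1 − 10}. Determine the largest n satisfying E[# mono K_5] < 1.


We need C(n, 5) · 4^{1 − 10} < 1, i.e. C(n, 5) < 4^{10 − 1} = 262144.
Check values of n near the boundary:
  n = 30: C(30, 5) = 142506; 142506 < 262144? YES
  n = 31: C(31, 5) = 169911; 169911 < 262144? YES
  n = 32: C(32, 5) = 201376; 201376 < 262144? YES
  n = 33: C(33, 5) = 237336; 237336 < 262144? YES
  n = 34: C(34, 5) = 278256; 278256 < 262144? NO
The largest n with C(n, 5) < 262144 is n = 33 (where E[X] = 29667/32768 ≈ 0.905365). Hence R_4(5) > 33, i.e. R_4(5) ≥ 34.

Largest n = 33; hence R_4(5) > 33.


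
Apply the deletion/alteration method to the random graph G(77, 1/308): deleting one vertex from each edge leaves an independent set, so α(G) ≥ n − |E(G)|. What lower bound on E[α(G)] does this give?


E[|E(G)|] = C(77, 2)·p = 2926 · (1/308) = 19/2.
E[α(G)] ≥ n − E[|E(G)|] = 77 − 19/2 = 135/2.
Numerically: ≈ 67.50000.
(This is only a lower bound; the true E[α(G)] may be larger.)

E[α(G)] ≥ 135/2 ≈ 67.50000.


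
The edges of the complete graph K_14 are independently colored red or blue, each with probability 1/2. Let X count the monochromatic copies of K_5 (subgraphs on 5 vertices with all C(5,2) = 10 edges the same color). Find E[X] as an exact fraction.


Let X = Σ_S X_S over the C(14, 5) = 2002 subsets S of size 5, where X_S = 1 if the K_5 on S is monochromatic.
For a fixed S, the K_5 on S has C(5, 2) = 10 edges. P[all 10 edges red] = (1/2)^10, and likewise for blue, so P[monochromatic] = 2·(1/2)^10 = 2^{1 − 10} = 1/512.
Summing: E[X] = C(14, 5) · 2^{1 − 10} = 2002 · 1/512 = 1001/256.
Numerically: E[X] ≈ 3.910.

E[X] = C(14,5)·2^(1−C(5,2)) = 1001/256 ≈ 3.910.


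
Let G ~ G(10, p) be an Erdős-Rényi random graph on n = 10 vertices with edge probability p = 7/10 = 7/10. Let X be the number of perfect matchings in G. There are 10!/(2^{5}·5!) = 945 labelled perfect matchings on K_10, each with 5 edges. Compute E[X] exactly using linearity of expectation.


K_10 has 10!/(2^{5}·5!) = 945 labelled perfect matchings.
For each such perfect matching H, let X_H = 1 if all 5 edges of H are present in G. Then P[X_H = 1] = p^{5} = (7/10)^{5} = 16807/100000.
By linearity of expectation: E[X] = Σ_H E[X_H] = 945 · p^{5} = 945 · 16807/100000 = 3176523/20000.
Numerically: E[X] ≈ 158.826.

E[X] = 945 · (7/10)^{5} = 3176523/20000 ≈ 158.826.


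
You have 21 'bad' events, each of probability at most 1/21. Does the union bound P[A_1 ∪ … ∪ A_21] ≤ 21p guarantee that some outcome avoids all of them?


Union bound: P[∪_{i=1}^{21} A_i] ≤ Σ_i P[A_i] ≤ 21·p = 21·(1/21) = 1.
Numerically: 1 ≈ 1.00000.
Is 1 < 1? NO.
Since the bound 1 is ≥ 1, the union bound is uninformative here; it does NOT by itself certify existence.

21·p = 1 ≈ 1.00000; existence NOT certified by the union bound.


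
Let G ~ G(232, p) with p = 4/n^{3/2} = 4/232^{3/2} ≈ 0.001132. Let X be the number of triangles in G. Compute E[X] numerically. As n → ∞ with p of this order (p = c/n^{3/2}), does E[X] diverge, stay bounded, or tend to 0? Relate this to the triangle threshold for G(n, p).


Number of potential triangles: C(232, 3) = 2054360.
Each occurs with probability p³ ≈ (0.001132)³ ≈ 1.4503875e-09.
By linearity: E[X] = C(232, 3)·p³ ≈ 2054360 · 1.4503875e-09 ≈ 0.00298.
Since α = 3/2 > 1, p = c/n^{3/2} = o(1/n) is below the triangle threshold p ~ 1/n. Asymptotically E[X] ~ (c³/6)·n^{3(1−α)} = (4³/6)·n^{-1.5} → 0, so by Markov's inequality G has no triangles w.h.p.

E[X] ≈ 0.00298; in regime p = Θ(1/n^{3/2}) E[X] tends to 0 (below the triangle threshold p ~ 1/n).


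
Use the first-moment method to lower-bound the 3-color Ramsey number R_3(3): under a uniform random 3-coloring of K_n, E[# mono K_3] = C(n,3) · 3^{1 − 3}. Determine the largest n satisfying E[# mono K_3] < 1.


We need C(n, 3) · 3^{1 − 3} < 1, i.e. C(n, 3) < 3^{3 − 1} = 9.
Check values of n near the boundary:
  n = 3: C(3, 3) = 1; 1 < 9? YES
  n = 4: C(4, 3) = 4; 4 < 9? YES
  n = 5: C(5, 3) = 10; 10 < 9? NO
  n = 6: C(6, 3) = 20; 20 < 9? NO
  n = 7: C(7, 3) = 35; 35 < 9? NO
The largest n with C(n, 3) < 9 is n = 4 (where E[X] = 4/9 ≈ 0.444). Hence R_3(3) > 4, i.e. R_3(3) ≥ 5.

Largest n = 4; hence R_3(3) > 4.


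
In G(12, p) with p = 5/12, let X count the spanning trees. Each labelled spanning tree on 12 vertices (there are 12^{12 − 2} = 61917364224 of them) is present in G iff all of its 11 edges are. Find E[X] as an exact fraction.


K_12 has 12^{12 − 2} = 61917364224 labelled spanning trees.
For each such spanning tree H, let X_H = 1 if all 11 edges of H are present in G. Then P[X_H = 1] = p^{11} = (5/12)^{11} = 48828125/743008370688.
Summing the indicators: E[X] = Σ_H E[X_H] = 61917364224 · p^{11} = 61917364224 · 48828125/743008370688 = 48828125/12.
Numerically: E[X] ≈ 4.06901e+06.

E[X] = 61917364224 · (5/12)^{11} = 48828125/12 ≈ 4.06901e+06.


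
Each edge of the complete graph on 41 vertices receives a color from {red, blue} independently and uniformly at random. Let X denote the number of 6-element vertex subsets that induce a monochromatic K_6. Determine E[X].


Let X = Σ_S X_S over the C(41, 6) = 4496388 subsets S of size 6, where X_S = 1 if the K_6 on S is monochromatic.
For a fixed S, the K_6 on S has C(6, 2) = 15 edges. P[all 15 edges red] = (1/2)^15, and likewise for blue, so P[monochromatic] = 2·(1/2)^15 = 2^{1 − 15} = 1/16384.
By linearity: E[X] = C(41, 6) · 2^{1 − 15} = 4496388 · 1/16384 = 1124097/4096.
Numerically: E[X] ≈ 274.43774.

E[X] = C(41,6)·2^(1−C(6,2)) = 1124097/4096 ≈ 274.43774.


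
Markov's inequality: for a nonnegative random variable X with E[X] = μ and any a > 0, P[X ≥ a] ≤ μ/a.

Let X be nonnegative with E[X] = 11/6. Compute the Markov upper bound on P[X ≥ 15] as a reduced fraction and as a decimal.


μ = E[X] = 11/6, a = 15.
Markov: P[X ≥ 15] ≤ μ/a = (11/6)/15 = 11/90.
Numerically: ≈ 0.12222.
(Since a = 15 > μ = 1.83333, the bound 11/90 is < 1 and informative.)

P[X ≥ 15] ≤ 11/90 ≈ 0.12222.


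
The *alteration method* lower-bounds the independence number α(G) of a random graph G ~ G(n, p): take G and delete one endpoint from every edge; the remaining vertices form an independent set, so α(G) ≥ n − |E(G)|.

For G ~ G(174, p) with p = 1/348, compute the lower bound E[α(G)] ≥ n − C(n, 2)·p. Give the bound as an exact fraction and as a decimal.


E[|E(G)|] = C(174, 2)·p = 15051 · (1/348) = 173/4.
E[α(G)] ≥ n − E[|E(G)|] = 174 − 173/4 = 523/4.
Numerically: ≈ 130.7500.
(This is only a lower bound; the true E[α(G)] may be larger.)

E[α(G)] ≥ 523/4 ≈ 130.7500.


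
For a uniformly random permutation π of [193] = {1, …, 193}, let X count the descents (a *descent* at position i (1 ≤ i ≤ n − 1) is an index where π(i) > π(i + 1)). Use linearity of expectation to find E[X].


Write X = Σ X_I over i = 1, …, 192, with X_I the indicator of one descent.
There are 192 indicators.
For each fixed i, the pair (π(i), π(i+1)) is a uniformly random ordered pair of distinct values from {1, …, 193}; by symmetry P[π(i) > π(i+1)] = 1/2.
By linearity: E[X] = 192 · (1/2) = (193 − 1) · (1/2) = 96 ≈ 96.00000.

E[X] = 96 = 96.00000.


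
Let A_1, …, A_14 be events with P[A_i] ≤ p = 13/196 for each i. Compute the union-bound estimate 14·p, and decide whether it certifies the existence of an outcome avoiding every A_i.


Union bound: P[∪_{i=1}^{14} A_i] ≤ Σ_i P[A_i] ≤ 14·p = 14·(13/196) = 13/14.
Numerically: 13/14 ≈ 0.92857.
Is 13/14 < 1? YES.
Since P[∪ A_i] ≤ 13/14 < 1, the complement has P[∩ A_i^c] ≥ 1 − 13/14 = 1/14 > 0, so some outcome avoids every A_i.

14·p = 13/14 ≈ 0.92857; existence CERTIFIED by the union bound.


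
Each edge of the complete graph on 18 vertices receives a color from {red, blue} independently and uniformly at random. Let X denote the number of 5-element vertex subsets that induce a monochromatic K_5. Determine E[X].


Let X = Σ_S X_S over the C(18, 5) = 8568 subsets S of size 5, where X_S = 1 if the K_5 on S is monochromatic.
For a fixed S, the K_5 on S has C(5, 2) = 10 edges. P[all 10 edges red] = (1/2)^10, and likewise for blue, so P[monochromatic] = 2·(1/2)^10 = 2^{1 − 10} = 1/512.
By linearity of expectation: E[X] = C(18, 5) · 2^{1 − 10} = 8568 · 1/512 = 1071/64.
Numerically: E[X] ≈ 16.7344.

E[X] = C(18,5)·2^(1−C(5,2)) = 1071/64 ≈ 16.7344.


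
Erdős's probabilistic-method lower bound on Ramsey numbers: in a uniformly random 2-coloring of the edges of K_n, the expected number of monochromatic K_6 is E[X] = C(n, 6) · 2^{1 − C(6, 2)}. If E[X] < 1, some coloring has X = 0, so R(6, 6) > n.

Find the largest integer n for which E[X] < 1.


We need C(n, 6) · 2^{1 − 15} < 1, i.e. C(n, 6) < 2^{15 − 1} = 16384.
Check values of n near the boundary:
  n = 13: C(13, 6) = 1716; 1716 < 16384? YES
  n = 14: C(14, 6) = 3003; 3003 < 16384? YES
  n = 15: C(15, 6) = 5005; 5005 < 16384? YES
  n = 16: C(16, 6) = 8008; 8008 < 16384? YES
  n = 17: C(17, 6) = 12376; 12376 < 16384? YES
  n = 18: C(18, 6) = 18564; 18564 < 16384? NO
The largest n with C(n, 6) < 16384 is n = 17 (where E[X] = 1547/2048 ≈ 0.755). Hence R(6, 6) > 17, i.e. R(6, 6) ≥ 18.

Largest n = 17; hence R(6, 6) > 17.


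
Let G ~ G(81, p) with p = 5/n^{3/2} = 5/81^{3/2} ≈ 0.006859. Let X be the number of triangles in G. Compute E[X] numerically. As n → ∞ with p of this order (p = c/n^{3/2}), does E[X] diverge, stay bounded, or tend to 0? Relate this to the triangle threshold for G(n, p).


Number of potential triangles: C(81, 3) = 85320.
Each occurs with probability p³ ≈ (0.006859)³ ≈ 3.226468e-07.
By linearity: E[X] = C(81, 3)·p³ ≈ 85320 · 3.226468e-07 ≈ 0.0275.
Since α = 3/2 > 1, p = c/n^{3/2} = o(1/n) is below the triangle threshold p ~ 1/n. Asymptotically E[X] ~ (c³/6)·n^{3(1−α)} = (5³/6)·n^{-1.5} → 0, so by Markov's inequality G has no triangles w.h.p.

E[X] ≈ 0.0275; in regime p = Θ(1/n^{3/2}) E[X] tends to 0 (below the triangle threshold p ~ 1/n).


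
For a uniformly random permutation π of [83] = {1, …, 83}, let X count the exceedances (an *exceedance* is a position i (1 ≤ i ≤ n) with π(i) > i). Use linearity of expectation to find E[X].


Write X = Σ_{i=1}^{83} X_i, where X_i = 1_{π(i) > i}.
For each fixed i, π(i) is uniform over {1, …, 83} (marginal of a uniform permutation), so P[π(i) > i] = (n − i)/n. Summing: Σ_{i=1}^{83} (n − i)/n = (0 + 1 + … + 82)/83 = 83(83 − 1)/(2·83) = (83 − 1)/2.
Hence E[X] = Σ_{i=1}^{83} (83 − i)/83 = 41 ≈ 41.000000.

E[X] = 41 = 41.000000.


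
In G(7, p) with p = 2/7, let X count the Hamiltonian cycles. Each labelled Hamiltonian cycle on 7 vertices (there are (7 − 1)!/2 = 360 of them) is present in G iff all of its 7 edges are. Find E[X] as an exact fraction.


K_7 has (7 − 1)!/2 = 360 labelled Hamiltonian cycles.
For each such Hamiltonian cycle H, let X_H = 1 if all 7 edges of H are present in G. Then P[X_H = 1] = p^{7} = (2/7)^{7} = 128/823543.
Summing the indicators: E[X] = Σ_H E[X_H] = 360 · p^{7} = 360 · 128/823543 = 46080/823543.
Numerically: E[X] ≈ 0.05595.

E[X] = 360 · (2/7)^{7} = 46080/823543 ≈ 0.05595.


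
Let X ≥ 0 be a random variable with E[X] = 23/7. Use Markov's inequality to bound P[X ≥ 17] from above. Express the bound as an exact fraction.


μ = E[X] = 23/7, a = 17.
Markov: P[X ≥ 17] ≤ μ/a = (23/7)/17 = 23/119.
Numerically: ≈ 0.193.
(Since a = 17 > μ = 3.286, the bound 23/119 is < 1 and informative.)

P[X ≥ 17] ≤ 23/119 ≈ 0.193.


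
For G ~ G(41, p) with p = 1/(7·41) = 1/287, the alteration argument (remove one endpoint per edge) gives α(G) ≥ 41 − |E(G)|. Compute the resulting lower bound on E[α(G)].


E[|E(G)|] = C(41, 2)·p = 820 · (1/287) = 20/7.
E[α(G)] ≥ n − E[|E(G)|] = 41 − 20/7 = 267/7.
Numerically: ≈ 38.14286.
(This is only a lower bound; the true E[α(G)] may be larger.)

E[α(G)] ≥ 267/7 ≈ 38.14286.


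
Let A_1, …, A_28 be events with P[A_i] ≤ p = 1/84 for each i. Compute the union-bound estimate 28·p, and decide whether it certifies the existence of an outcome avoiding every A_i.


Union bound: P[∪_{i=1}^{28} A_i] ≤ Σ_i P[A_i] ≤ 28·p = 28·(1/84) = 1/3.
Numerically: 1/3 ≈ 0.333333.
Is 1/3 < 1? YES.
Since P[∪ A_i] ≤ 1/3 < 1, the complement has P[∩ A_i^c] ≥ 1 − 1/3 = 2/3 > 0, so some outcome avoids every A_i.

28·p = 1/3 ≈ 0.333333; existence CERTIFIED by the union bound.


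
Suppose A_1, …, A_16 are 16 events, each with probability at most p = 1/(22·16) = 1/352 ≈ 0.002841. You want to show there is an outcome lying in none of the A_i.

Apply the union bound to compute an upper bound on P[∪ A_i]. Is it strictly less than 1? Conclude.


Union bound: P[∪_{i=1}^{16} A_i] ≤ Σ_i P[A_i] ≤ 16·p = 16·(1/352) = 1/22.
Numerically: 1/22 ≈ 0.045455.
Is 1/22 < 1? YES.
Since P[∪ A_i] ≤ 1/22 < 1, the complement has P[∩ A_i^c] ≥ 1 − 1/22 = 21/22 > 0, so some outcome avoids every A_i.

16·p = 1/22 ≈ 0.045455; existence CERTIFIED by the union bound.


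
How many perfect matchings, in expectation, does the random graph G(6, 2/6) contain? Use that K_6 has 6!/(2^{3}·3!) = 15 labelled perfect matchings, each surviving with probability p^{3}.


K_6 has 6!/(2^{3}·3!) = 15 labelled perfect matchings.
For each such perfect matching H, let X_H = 1 if all 3 edges of H are present in G. Then P[X_H = 1] = p^{3} = (1/3)^{3} = 1/27.
Summing the indicators: E[X] = Σ_H E[X_H] = 15 · p^{3} = 15 · 1/27 = 5/9.
Numerically: E[X] ≈ 0.555556.

E[X] = 15 · (1/3)^{3} = 5/9 ≈ 0.555556.


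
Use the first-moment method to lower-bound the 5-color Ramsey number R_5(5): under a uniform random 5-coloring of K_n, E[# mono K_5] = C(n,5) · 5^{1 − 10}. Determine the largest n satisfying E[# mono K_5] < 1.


We need C(n, 5) · 5^{1 − 10} < 1, i.e. C(n, 5) < 5^{10 − 1} = 1953125.
Check values of n near the boundary:
  n = 46: C(46, 5) = 1370754; 1370754 < 1953125? YES
  n = 47: C(47, 5) = 1533939; 1533939 < 1953125? YES
  n = 48: C(48, 5) = 1712304; 1712304 < 1953125? YES
  n = 49: C(49, 5) = 1906884; 1906884 < 1953125? YES
  n = 50: C(50, 5) = 2118760; 2118760 < 1953125? NO
  n = 51: C(51, 5) = 2349060; 2349060 < 1953125? NO
The largest n with C(n, 5) < 1953125 is n = 49 (where E[X] = 1906884/1953125 ≈ 0.976). Hence R_5(5) > 49, i.e. R_5(5) ≥ 50.

Largest n = 49; hence R_5(5) > 49.


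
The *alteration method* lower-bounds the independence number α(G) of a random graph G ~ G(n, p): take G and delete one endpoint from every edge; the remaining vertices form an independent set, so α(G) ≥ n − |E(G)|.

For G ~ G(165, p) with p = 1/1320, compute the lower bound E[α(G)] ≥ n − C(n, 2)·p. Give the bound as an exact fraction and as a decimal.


E[|E(G)|] = C(165, 2)·p = 13530 · (1/1320) = 41/4.
E[α(G)] ≥ n − E[|E(G)|] = 165 − 41/4 = 619/4.
Numerically: ≈ 154.750.
(This is only a lower bound; the true E[α(G)] may be larger.)

E[α(G)] ≥ 619/4 ≈ 154.750.


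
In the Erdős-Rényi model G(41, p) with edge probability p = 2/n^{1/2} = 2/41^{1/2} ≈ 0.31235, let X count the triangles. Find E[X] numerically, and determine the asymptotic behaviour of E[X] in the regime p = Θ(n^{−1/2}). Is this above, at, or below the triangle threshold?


Number of potential triangles: C(41, 3) = 10660.
Each occurs with probability p³ ≈ (0.31235)³ ≈ 3.0472929e-02.
By linearity: E[X] = C(41, 3)·p³ ≈ 10660 · 3.0472929e-02 ≈ 324.84142.
Since α = 1/2 < 1, p = c/n^{1/2} ≫ 1/n is above the triangle threshold p ~ 1/n. Asymptotically E[X] ~ (c³/6)·n^{3(1−α)} = (2³/6)·n^{1.5} → ∞; triangles are abundant w.h.p.

E[X] ≈ 324.84142; in regime p = Θ(1/n^{1/2}) E[X] diverges (above the triangle threshold p ~ 1/n).


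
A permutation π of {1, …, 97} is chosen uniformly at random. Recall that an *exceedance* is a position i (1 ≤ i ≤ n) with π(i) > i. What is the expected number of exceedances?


Write X = Σ_{i=1}^{97} X_i, where X_i = 1_{π(i) > i}.
For each fixed i, π(i) is uniform over {1, …, 97} (marginal of a uniform permutation), so P[π(i) > i] = (n − i)/n. Summing: Σ_{i=1}^{97} (n − i)/n = (0 + 1 + … + 96)/97 = 97(97 − 1)/(2·97) = (97 − 1)/2.
Hence E[X] = Σ_{i=1}^{97} (97 − i)/97 = 48 ≈ 48.000000.

E[X] = 48 = 48.000000.


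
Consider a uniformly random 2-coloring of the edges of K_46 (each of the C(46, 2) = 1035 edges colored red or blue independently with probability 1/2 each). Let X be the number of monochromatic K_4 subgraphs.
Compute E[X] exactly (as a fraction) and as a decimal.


Let X = Σ_S X_S over the C(46, 4) = 163185 subsets S of size 4, where X_S = 1 if the K_4 on S is monochromatic.
For a fixed S, the K_4 on S has C(4, 2) = 6 edges. P[all 6 edges red] = (1/2)^6, and likewise for blue, so P[monochromatic] = 2·(1/2)^6 = 2^{1 − 6} = 1/32.
By linearity of expectation: E[X] = C(46, 4) · 2^{1 − 6} = 163185 · 1/32 = 163185/32.
Numerically: E[X] ≈ 5099.531.

E[X] = C(46,4)·2^(1−C(4,2)) = 163185/32 ≈ 5099.531.


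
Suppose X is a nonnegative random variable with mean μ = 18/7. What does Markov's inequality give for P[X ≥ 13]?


μ = E[X] = 18/7, a = 13.
Markov: P[X ≥ 13] ≤ μ/a = (18/7)/13 = 18/91.
Numerically: ≈ 0.198.
(Since a = 13 > μ = 2.571, the bound 18/91 is < 1 and informative.)

P[X ≥ 13] ≤ 18/91 ≈ 0.198.


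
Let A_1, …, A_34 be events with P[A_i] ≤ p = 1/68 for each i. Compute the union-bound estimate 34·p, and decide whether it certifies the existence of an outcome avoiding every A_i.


Union bound: P[∪_{i=1}^{34} A_i] ≤ Σ_i P[A_i] ≤ 34·p = 34·(1/68) = 1/2.
Numerically: 1/2 ≈ 0.500.
Is 1/2 < 1? YES.
Since P[∪ A_i] ≤ 1/2 < 1, the complement has P[∩ A_i^c] ≥ 1 − 1/2 = 1/2 > 0, so some outcome avoids every A_i.

34·p = 1/2 ≈ 0.500; existence CERTIFIED by the union bound.


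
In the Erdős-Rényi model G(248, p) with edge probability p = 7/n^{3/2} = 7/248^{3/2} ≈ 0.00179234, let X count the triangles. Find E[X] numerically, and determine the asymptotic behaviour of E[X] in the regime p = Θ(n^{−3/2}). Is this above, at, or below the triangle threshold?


Number of potential triangles: C(248, 3) = 2511496.
Each occurs with probability p³ ≈ (0.00179234)³ ≈ 5.75786604e-09.
By linearity: E[X] = C(248, 3)·p³ ≈ 2511496 · 5.75786604e-09 ≈ 0.014461.
Since α = 3/2 > 1, p = c/n^{3/2} = o(1/n) is below the triangle threshold p ~ 1/n. Asymptotically E[X] ~ (c³/6)·n^{3(1−α)} = (7³/6)·n^{-1.5} → 0, so by Markov's inequality G has no triangles w.h.p.

E[X] ≈ 0.014461; in regime p = Θ(1/n^{3/2}) E[X] tends to 0 (below the triangle threshold p ~ 1/n).


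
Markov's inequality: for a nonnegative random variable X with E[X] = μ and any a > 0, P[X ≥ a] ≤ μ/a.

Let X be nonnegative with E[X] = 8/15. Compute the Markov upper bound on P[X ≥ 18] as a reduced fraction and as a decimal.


μ = E[X] = 8/15, a = 18.
Markov: P[X ≥ 18] ≤ μ/a = (8/15)/18 = 4/135.
Numerically: ≈ 0.02963.
(Since a = 18 > μ = 0.53333, the bound 4/135 is < 1 and informative.)

P[X ≥ 18] ≤ 4/135 ≈ 0.02963.


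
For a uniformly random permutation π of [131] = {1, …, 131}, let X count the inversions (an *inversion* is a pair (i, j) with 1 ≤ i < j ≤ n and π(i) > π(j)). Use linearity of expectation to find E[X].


Write X = Σ X_I over the C(131, 2) = 8515 pairs i < j, with X_I the indicator of one inversion.
There are 8515 indicators.
For each fixed pair i < j, the values π(i) and π(j) are two distinct elements of {1, …, 131} in uniformly random order; by symmetry P[π(i) > π(j)] = 1/2.
By linearity: E[X] = 8515 · (1/2) = C(131, 2) · (1/2) = 8515/2 = 8515/2 ≈ 4257.500.

E[X] = 8515/2 = 4257.500.


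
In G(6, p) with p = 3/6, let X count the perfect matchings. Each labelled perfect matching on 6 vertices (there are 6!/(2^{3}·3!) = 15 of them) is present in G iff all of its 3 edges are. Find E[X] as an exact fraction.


K_6 has 6!/(2^{3}·3!) = 15 labelled perfect matchings.
For each such perfect matching H, let X_H = 1 if all 3 edges of H are present in G. Then P[X_H = 1] = p^{3} = (1/2)^{3} = 1/8.
Summing the indicators: E[X] = Σ_H E[X_H] = 15 · p^{3} = 15 · 1/8 = 15/8.
Numerically: E[X] ≈ 1.875.

E[X] = 15 · (1/2)^{3} = 15/8 ≈ 1.875.


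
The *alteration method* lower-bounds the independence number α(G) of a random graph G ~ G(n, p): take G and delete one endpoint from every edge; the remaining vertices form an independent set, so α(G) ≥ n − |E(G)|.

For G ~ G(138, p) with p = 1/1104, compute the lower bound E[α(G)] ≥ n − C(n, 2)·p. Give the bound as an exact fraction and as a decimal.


E[|E(G)|] = C(138, 2)·p = 9453 · (1/1104) = 137/16.
E[α(G)] ≥ n − E[|E(G)|] = 138 − 137/16 = 2071/16.
Numerically: ≈ 129.437500.
(This is only a lower bound; the true E[α(G)] may be larger.)

E[α(G)] ≥ 2071/16 ≈ 129.437500.


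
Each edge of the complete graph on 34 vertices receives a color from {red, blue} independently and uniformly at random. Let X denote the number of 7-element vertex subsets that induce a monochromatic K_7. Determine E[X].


Let X = Σ_S X_S over the C(34, 7) = 5379616 subsets S of size 7, where X_S = 1 if the K_7 on S is monochromatic.
For a fixed S, the K_7 on S has C(7, 2) = 21 edges. P[all 21 edges red] = (1/2)^21, and likewise for blue, so P[monochromatic] = 2·(1/2)^21 = 2^{1 − 21} = 1/1048576.
By linearity of expectation: E[X] = C(34, 7) · 2^{1 − 21} = 5379616 · 1/1048576 = 168113/32768.
Numerically: E[X] ≈ 5.1304.

E[X] = C(34,7)·2^(1−C(7,2)) = 168113/32768 ≈ 5.1304.


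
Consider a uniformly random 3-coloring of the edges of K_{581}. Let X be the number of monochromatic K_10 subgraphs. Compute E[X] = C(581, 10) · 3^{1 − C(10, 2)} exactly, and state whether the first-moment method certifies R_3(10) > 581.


E[X] = C(581, 10) · 3^{1 − 45} = 1117316416086113363120 · 3^{−44} = 1117316416086113363120/984770902183611232881.
As a reduced fraction: E[X] = 1117316416086113363120/984770902183611232881 ≈ 1.1345953.
Is E[X] < 1? NO.
Since E[X] ≥ 1, the first-moment bound is inconclusive at n = 581; it does NOT by itself certify R_3(10) > 581.

E[X] = 1117316416086113363120/984770902183611232881 ≈ 1.1345953; E[X] ≥ 1; first-moment method inconclusive here.


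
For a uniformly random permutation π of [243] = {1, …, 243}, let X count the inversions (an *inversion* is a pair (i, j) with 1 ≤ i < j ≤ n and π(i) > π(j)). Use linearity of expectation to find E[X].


Write X = Σ X_I over the C(243, 2) = 29403 pairs i < j, with X_I the indicator of one inversion.
There are 29403 indicators.
For each fixed pair i < j, the values π(i) and π(j) are two distinct elements of {1, …, 243} in uniformly random order; by symmetry P[π(i) > π(j)] = 1/2.
By linearity: E[X] = 29403 · (1/2) = C(243, 2) · (1/2) = 29403/2 = 29403/2 ≈ 14701.5000.

E[X] = 29403/2 = 14701.5000.


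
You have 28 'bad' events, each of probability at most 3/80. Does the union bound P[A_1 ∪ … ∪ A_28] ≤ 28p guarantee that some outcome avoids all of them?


Union bound: P[∪_{i=1}^{28} A_i] ≤ Σ_i P[A_i] ≤ 28·p = 28·(3/80) = 21/20.
Numerically: 21/20 ≈ 1.0500.
Is 21/20 < 1? NO.
Since the bound 21/20 is ≥ 1, the union bound is uninformative here; it does NOT by itself certify existence.

28·p = 21/20 ≈ 1.0500; existence NOT certified by the union bound.


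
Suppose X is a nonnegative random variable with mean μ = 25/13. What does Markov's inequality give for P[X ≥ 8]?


μ = E[X] = 25/13, a = 8.
Markov: P[X ≥ 8] ≤ μ/a = (25/13)/8 = 25/104.
Numerically: ≈ 0.24038.
(Since a = 8 > μ = 1.92308, the bound 25/104 is < 1 and informative.)

P[X ≥ 8] ≤ 25/104 ≈ 0.24038.


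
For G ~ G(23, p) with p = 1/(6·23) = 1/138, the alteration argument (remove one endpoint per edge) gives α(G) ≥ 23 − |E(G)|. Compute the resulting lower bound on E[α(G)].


E[|E(G)|] = C(23, 2)·p = 253 · (1/138) = 11/6.
E[α(G)] ≥ n − E[|E(G)|] = 23 − 11/6 = 127/6.
Numerically: ≈ 21.1667.
(This is only a lower bound; the true E[α(G)] may be larger.)

E[α(G)] ≥ 127/6 ≈ 21.1667.


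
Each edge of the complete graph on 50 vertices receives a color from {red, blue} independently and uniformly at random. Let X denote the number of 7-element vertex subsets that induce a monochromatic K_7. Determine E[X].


Let X = Σ_S X_S over the C(50, 7) = 99884400 subsets S of size 7, where X_S = 1 if the K_7 on S is monochromatic.
For a fixed S, the K_7 on S has C(7, 2) = 21 edges. P[all 21 edges red] = (1/2)^21, and likewise for blue, so P[monochromatic] = 2·(1/2)^21 = 2^{1 − 21} = 1/1048576.
Summing: E[X] = C(50, 7) · 2^{1 − 21} = 99884400 · 1/1048576 = 6242775/65536.
Numerically: E[X] ≈ 95.2572.

E[X] = C(50,7)·2^(1−C(7,2)) = 6242775/65536 ≈ 95.2572.


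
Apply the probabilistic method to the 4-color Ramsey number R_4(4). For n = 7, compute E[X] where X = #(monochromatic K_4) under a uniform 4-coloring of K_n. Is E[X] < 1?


E[X] = C(7, 4) · 4^{1 − 6} = 35 · 4^{−5} = 35/1024.
As a reduced fraction: E[X] = 35/1024 ≈ 0.03418.
Is E[X] < 1? YES.
Since E[X] < 1, there exists a 4-coloring of K_{7} with no monochromatic K_4; hence R_4(4) > 7.

E[X] = 35/1024 ≈ 0.03418; E[X] < 1, so R_4(4) > 7.


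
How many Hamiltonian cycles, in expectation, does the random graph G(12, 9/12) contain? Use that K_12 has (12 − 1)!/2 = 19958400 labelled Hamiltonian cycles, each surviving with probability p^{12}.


K_12 has (12 − 1)!/2 = 19958400 labelled Hamiltonian cycles.
For each such Hamiltonian cycle H, let X_H = 1 if all 12 edges of H are present in G. Then P[X_H = 1] = p^{12} = (3/4)^{12} = 531441/16777216.
Summing the indicators: E[X] = Σ_H E[X_H] = 19958400 · p^{12} = 19958400 · 531441/16777216 = 82864937925/131072.
Numerically: E[X] ≈ 6.322e+05.

E[X] = 19958400 · (3/4)^{12} = 82864937925/131072 ≈ 6.322e+05.


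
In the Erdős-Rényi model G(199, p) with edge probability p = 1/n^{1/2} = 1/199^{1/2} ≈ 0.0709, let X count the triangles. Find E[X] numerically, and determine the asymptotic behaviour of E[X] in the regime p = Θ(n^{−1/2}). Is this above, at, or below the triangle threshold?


Number of potential triangles: C(199, 3) = 1293699.
Each occurs with probability p³ ≈ (0.0709)³ ≈ 3.56222e-04.
By linearity: E[X] = C(199, 3)·p³ ≈ 1293699 · 3.56222e-04 ≈ 460.844.
Since α = 1/2 < 1, p = c/n^{1/2} ≫ 1/n is above the triangle threshold p ~ 1/n. Asymptotically E[X] ~ (c³/6)·n^{3(1−α)} = (1³/6)·n^{1.5} → ∞; triangles are abundant w.h.p.

E[X] ≈ 460.844; in regime p = Θ(1/n^{1/2}) E[X] diverges (above the triangle threshold p ~ 1/n).
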